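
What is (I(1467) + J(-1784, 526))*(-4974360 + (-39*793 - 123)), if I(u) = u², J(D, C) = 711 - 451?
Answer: -10773389208090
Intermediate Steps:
J(D, C) = 260
(I(1467) + J(-1784, 526))*(-4974360 + (-39*793 - 123)) = (1467² + 260)*(-4974360 + (-39*793 - 123)) = (2152089 + 260)*(-4974360 + (-30927 - 123)) = 2152349*(-4974360 - 31050) = 2152349*(-5005410) = -10773389208090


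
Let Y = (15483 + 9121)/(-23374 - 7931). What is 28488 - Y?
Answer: 891841444/31305 ≈ 28489.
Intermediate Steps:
Y = -24604/31305 (Y = 24604/(-31305) = 24604*(-1/31305) = -24604/31305 ≈ -0.78594)
28488 - Y = 28488 - 1*(-24604/31305) = 28488 + 24604/31305 = 891841444/31305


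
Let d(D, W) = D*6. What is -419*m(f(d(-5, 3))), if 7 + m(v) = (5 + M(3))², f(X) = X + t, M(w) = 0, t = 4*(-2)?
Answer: -7542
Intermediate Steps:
t = -8
d(D, W) = 6*D
f(X) = -8 + X (f(X) = X - 8 = -8 + X)
m(v) = 18 (m(v) = -7 + (5 + 0)² = -7 + 5² = -7 + 25 = 18)
-419*m(f(d(-5, 3))) = -419*18 = -7542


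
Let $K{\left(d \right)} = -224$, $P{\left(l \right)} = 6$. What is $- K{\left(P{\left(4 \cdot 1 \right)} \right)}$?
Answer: $224$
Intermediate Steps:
$- K{\left(P{\left(4 \cdot 1 \right)} \right)} = \left(-1\right) \left(-224\right) = 224$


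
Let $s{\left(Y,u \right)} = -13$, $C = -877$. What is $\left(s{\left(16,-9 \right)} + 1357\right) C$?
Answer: $-1178688$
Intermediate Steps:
$\left(s{\left(16,-9 \right)} + 1357\right) C = \left(-13 + 1357\right) \left(-877\right) = 1344 \left(-877\right) = -1178688$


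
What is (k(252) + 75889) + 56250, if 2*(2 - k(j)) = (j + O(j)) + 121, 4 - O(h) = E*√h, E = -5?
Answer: 263905/2 - 15*√7 ≈ 1.3191e+5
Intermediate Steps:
O(h) = 4 + 5*√h (O(h) = 4 - (-5)*√h = 4 + 5*√h)
k(j) = -121/2 - 5*√j/2 - j/2 (k(j) = 2 - ((j + (4 + 5*√j)) + 121)/2 = 2 - ((4 + j + 5*√j) + 121)/2 = 2 - (125 + j + 5*√j)/2 = 2 + (-125/2 - 5*√j/2 - j/2) = -121/2 - 5*√j/2 - j/2)
(k(252) + 75889) + 56250 = ((-121/2 - 15*√7 - ½*252) + 75889) + 56250 = ((-121/2 - 15*√7 - 126) + 75889) + 56250 = ((-373/2 - 15*√7) + 75889) + 56250 = (151405/2 - 15*√7) + 56250 = 263905/2 - 15*√7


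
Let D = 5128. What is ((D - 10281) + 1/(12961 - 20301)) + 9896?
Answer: 34813619/7340 ≈ 4743.0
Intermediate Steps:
((D - 10281) + 1/(12961 - 20301)) + 9896 = ((5128 - 10281) + 1/(12961 - 20301)) + 9896 = (-5153 + 1/(-7340)) + 9896 = (-5153 - 1/7340) + 9896 = -37823021/7340 + 9896 = 34813619/7340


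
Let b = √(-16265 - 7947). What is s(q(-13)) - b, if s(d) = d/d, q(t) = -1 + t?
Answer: 1 - 2*I*√6053 ≈ 1.0 - 155.6*I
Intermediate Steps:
s(d) = 1
b = 2*I*√6053 (b = √(-24212) = 2*I*√6053 ≈ 155.6*I)
s(q(-13)) - b = 1 - 2*I*√6053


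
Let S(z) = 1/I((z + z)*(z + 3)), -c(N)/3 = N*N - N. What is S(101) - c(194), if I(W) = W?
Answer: 2359744609/21008 ≈ 1.1233e+5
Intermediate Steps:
c(N) = -3*N**2 + 3*N (c(N) = -3*(N*N - N) = -3*(N**2 - N) = -3*N**2 + 3*N)
S(z) = 1/(2*z*(3 + z)) (S(z) = 1/((z + z)*(z + 3)) = 1/((2*z)*(3 + z)) = 1/(2*z*(3 + z)))
S(101) - c(194) = (1/2)/(101*(3 + 101)) - 3*194*(1 - 1*194) = (1/2)*(1/101)/104 - 3*194*(1 - 194) = (1/2)*(1/101)*(1/104) - 3*194*(-193) = 1/21008 - 1*(-112326) = 1/21008 + 112326 = 2359744609/21008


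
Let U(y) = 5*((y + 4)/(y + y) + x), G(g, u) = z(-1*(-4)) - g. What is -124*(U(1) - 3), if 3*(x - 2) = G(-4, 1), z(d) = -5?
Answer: -6634/3 ≈ -2211.3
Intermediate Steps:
G(g, u) = -5 - g
x = 5/3 (x = 2 + (-5 - 1*(-4))/3 = 2 + (-5 + 4)/3 = 2 + (1/3)*(-1) = 2 - 1/3 = 5/3 ≈ 1.6667)
U(y) = 25/3 + 5*(4 + y)/(2*y) (U(y) = 5*((y + 4)/(y + y) + 5/3) = 5*((4 + y)/((2*y)) + 5/3) = 5*((4 + y)*(1/(2*y)) + 5/3) = 5*((4 + y)/(2*y) + 5/3) = 5*(5/3 + (4 + y)/(2*y)) = 25/3 + 5*(4 + y)/(2*y))
-124*(U(1) - 3) = -124*((65/6 + 10/1) - 3) = -124*((65/6 + 10*1) - 3) = -124*((65/6 + 10) - 3) = -124*(125/6 - 3) = -124*107/6 = -6634/3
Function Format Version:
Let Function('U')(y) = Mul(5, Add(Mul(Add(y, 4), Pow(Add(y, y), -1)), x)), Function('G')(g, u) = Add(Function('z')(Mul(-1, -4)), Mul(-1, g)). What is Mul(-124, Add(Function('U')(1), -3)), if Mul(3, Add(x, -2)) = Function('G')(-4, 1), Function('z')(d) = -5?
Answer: Rational(-6634, 3) ≈ -2211.3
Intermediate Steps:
Function('G')(g, u) = Add(-5, Mul(-1, g))
x = Rational(5, 3) (x = Add(2, Mul(Rational(1, 3), Add(-5, Mul(-1, -4)))) = Add(2, Mul(Rational(1, 3), Add(-5, 4))) = Add(2, Mul(Rational(1, 3), -1)) = Add(2, Rational(-1, 3)) = Rational(5, 3) ≈ 1.6667)
Function('U')(y) = Add(Rational(25, 3), Mul(Rational(5, 2), Pow(y, -1), Add(4, y))) (Function('U')(y) = Mul(5, Add(Mul(Add(y, 4), Pow(Add(y, y), -1)), Rational(5, 3))) = Mul(5, Add(Mul(Add(4, y), Pow(Mul(2, y), -1)), Rational(5, 3))) = Mul(5, Add(Mul(Add(4, y), Mul(Rational(1, 2), Pow(y, -1))), Rational(5, 3))) = Mul(5, Add(Mul(Rational(1, 2), Pow(y, -1), Add(4, y)), Rational(5, 3))) = Mul(5, Add(Rational(5, 3), Mul(Rational(1, 2), Pow(y, -1), Add(4, y)))) = Add(Rational(25, 3), Mul(Rational(5, 2), Pow(y, -1), Add(4, y))))
Mul(-124, Add(Function('U')(1), -3)) = Mul(-124, Add(Add(Rational(65, 6), Mul(10, Pow(1, -1))), -3)) = Mul(-124, Add(Add(Rational(65, 6), Mul(10, 1)), -3)) = Mul(-124, Add(Add(Rational(65, 6), 10), -3)) = Mul(-124, Add(Rational(125, 6), -3)) = Mul(-124, Rational(107, 6)) = Rational(-6634, 3)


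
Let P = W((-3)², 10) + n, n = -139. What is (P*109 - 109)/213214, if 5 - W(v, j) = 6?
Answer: -15369/213214 ≈ -0.072083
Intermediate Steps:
W(v, j) = -1 (W(v, j) = 5 - 1*6 = 5 - 6 = -1)
P = -140 (P = -1 - 139 = -140)
(P*109 - 109)/213214 = (-140*109 - 109)/213214 = (-15260 - 109)*(1/213214) = -15369*1/213214 = -15369/213214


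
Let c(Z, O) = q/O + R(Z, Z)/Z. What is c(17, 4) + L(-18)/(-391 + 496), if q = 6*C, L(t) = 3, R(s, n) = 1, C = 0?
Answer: 52/595 ≈ 0.087395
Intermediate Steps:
q = 0 (q = 6*0 = 0)
c(Z, O) = 1/Z (c(Z, O) = 0/O + 1/Z = 0 + 1/Z = 1/Z)
c(17, 4) + L(-18)/(-391 + 496) = 1/17 + 3/(-391 + 496) = 1/17 + 3/105 = 1/17 + (1/105)*3 = 1/17 + 1/35 = 52/595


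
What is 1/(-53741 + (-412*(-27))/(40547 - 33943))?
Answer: -1651/88723610 ≈ -1.8608e-5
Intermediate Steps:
1/(-53741 + (-412*(-27))/(40547 - 33943)) = 1/(-53741 + 11124/6604) = 1/(-53741 + 11124*(1/6604)) = 1/(-53741 + 2781/1651) = 1/(-88723610/1651) = -1651/88723610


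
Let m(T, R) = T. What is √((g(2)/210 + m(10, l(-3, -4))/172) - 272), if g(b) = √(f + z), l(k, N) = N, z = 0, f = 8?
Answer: √(-22174384050 + 776580*√2)/9030 ≈ 16.49*I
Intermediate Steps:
g(b) = 2*√2 (g(b) = √(8 + 0) = √8 = 2*√2)
√((g(2)/210 + m(10, l(-3, -4))/172) - 272) = √(((2*√2)/210 + 10/172) - 272) = √(((2*√2)*(1/210) + 10*(1/172)) - 272) = √((√2/105 + 5/86) - 272) = √((5/86 + √2/105) - 272) = √(-23387/86 + √2/105)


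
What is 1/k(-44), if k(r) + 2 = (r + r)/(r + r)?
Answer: -1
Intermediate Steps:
k(r) = -1 (k(r) = -2 + (r + r)/(r + r) = -2 + (2*r)/((2*r)) = -2 + (2*r)*(1/(2*r)) = -2 + 1 = -1)
1/k(-44) = 1/(-1) = -1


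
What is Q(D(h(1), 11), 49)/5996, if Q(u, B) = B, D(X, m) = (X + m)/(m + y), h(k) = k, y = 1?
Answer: 49/5996 ≈ 0.0081721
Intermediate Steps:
D(X, m) = (X + m)/(1 + m) (D(X, m) = (X + m)/(m + 1) = (X + m)/(1 + m))
Q(D(h(1), 11), 49)/5996 = 49/5996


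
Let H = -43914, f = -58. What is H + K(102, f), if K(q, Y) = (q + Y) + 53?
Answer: -43817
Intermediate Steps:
K(q, Y) = 53 + Y + q (K(q, Y) = (Y + q) + 53 = 53 + Y + q)
H + K(102, f) = -43914 + (53 - 58 + 102) = -43914 + 97 = -43817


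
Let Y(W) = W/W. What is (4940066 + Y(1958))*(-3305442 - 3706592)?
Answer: -34639917766278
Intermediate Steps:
Y(W) = 1
(4940066 + Y(1958))*(-3305442 - 3706592) = (4940066 + 1)*(-3305442 - 3706592) = 4940067*(-7012034) = -34639917766278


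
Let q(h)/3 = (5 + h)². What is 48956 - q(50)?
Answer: 39881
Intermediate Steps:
q(h) = 3*(5 + h)²
48956 - q(50) = 48956 - 3*(5 + 50)² = 48956 - 3*55² = 48956 - 3*3025 = 48956 - 1*9075 = 48956 - 9075 = 39881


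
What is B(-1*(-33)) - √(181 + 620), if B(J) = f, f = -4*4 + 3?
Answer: -13 - 3*√89 ≈ -41.302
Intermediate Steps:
f = -13 (f = -16 + 3 = -13)
B(J) = -13
B(-1*(-33)) - √(181 + 620) = -13 - √(181 + 620) = -13 - √801 = -13 - 3*√89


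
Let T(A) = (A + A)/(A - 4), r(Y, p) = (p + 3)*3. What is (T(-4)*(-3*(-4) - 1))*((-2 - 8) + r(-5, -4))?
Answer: -143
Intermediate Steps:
r(Y, p) = 9 + 3*p (r(Y, p) = (3 + p)*3 = 9 + 3*p)
T(A) = 2*A/(-4 + A) (T(A) = (2*A)/(-4 + A) = 2*A/(-4 + A))
(T(-4)*(-3*(-4) - 1))*((-2 - 8) + r(-5, -4)) = ((2*(-4)/(-4 - 4))*(-3*(-4) - 1))*((-2 - 8) + (9 + 3*(-4))) = ((2*(-4)/(-8))*(12 - 1))*(-10 + (9 - 12)) = ((2*(-4)*(-1/8))*11)*(-10 - 3) = (1*11)*(-13) = 11*(-13) = -143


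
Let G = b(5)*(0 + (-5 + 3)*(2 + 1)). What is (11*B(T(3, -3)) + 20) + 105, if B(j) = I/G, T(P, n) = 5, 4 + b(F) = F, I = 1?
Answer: 739/6 ≈ 123.17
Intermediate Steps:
b(F) = -4 + F
G = -6 (G = (-4 + 5)*(0 + (-5 + 3)*(2 + 1)) = 1*(0 - 2*3) = 1*(0 - 6) = 1*(-6) = -6)
B(j) = -⅙ (B(j) = 1/(-6) = 1*(-⅙) = -⅙)
(11*B(T(3, -3)) + 20) + 105 = (11*(-⅙) + 20) + 105 = (-11/6 + 20) + 105 = 109/6 + 105 = 739/6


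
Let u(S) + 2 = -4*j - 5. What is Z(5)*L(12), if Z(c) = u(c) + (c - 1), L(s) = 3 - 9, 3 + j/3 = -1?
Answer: -270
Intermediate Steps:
j = -12 (j = -9 + 3*(-1) = -9 - 3 = -12)
L(s) = -6
u(S) = 41 (u(S) = -2 + (-4*(-12) - 5) = -2 + (48 - 5) = -2 + 43 = 41)
Z(c) = 40 + c (Z(c) = 41 + (c - 1) = 41 + (-1 + c) = 40 + c)
Z(5)*L(12) = (40 + 5)*(-6) = 45*(-6) = -270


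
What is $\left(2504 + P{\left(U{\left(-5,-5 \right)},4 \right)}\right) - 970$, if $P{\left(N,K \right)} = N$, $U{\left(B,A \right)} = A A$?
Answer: $1559$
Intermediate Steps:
$U{\left(B,A \right)} = A^{2}$
$\left(2504 + P{\left(U{\left(-5,-5 \right)},4 \right)}\right) - 970 = \left(2504 + \left(-5\right)^{2}\right) - 970 = \left(2504 + 25\right) - 970 = 2529 - 970 = 1559$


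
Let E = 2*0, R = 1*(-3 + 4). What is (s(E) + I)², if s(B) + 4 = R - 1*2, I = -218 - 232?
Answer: 207025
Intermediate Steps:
R = 1 (R = 1*1 = 1)
I = -450
E = 0
s(B) = -5 (s(B) = -4 + (1 - 1*2) = -4 + (1 - 2) = -4 - 1 = -5)
(s(E) + I)² = (-5 - 450)² = (-455)² = 207025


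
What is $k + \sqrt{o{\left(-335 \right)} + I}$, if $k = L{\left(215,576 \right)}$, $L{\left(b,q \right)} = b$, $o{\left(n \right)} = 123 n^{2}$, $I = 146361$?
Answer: $215 + 6 \sqrt{387501} \approx 3950.0$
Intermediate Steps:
$k = 215$
$k + \sqrt{o{\left(-335 \right)} + I} = 215 + \sqrt{123 \left(-335\right)^{2} + 146361} = 215 + \sqrt{123 \cdot 112225 + 146361} = 215 + \sqrt{13803675 + 146361} = 215 + \sqrt{13950036} = 215 + 6 \sqrt{387501}$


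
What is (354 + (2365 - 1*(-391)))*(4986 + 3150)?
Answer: 25302960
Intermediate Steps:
(354 + (2365 - 1*(-391)))*(4986 + 3150) = (354 + (2365 + 391))*8136 = (354 + 2756)*8136 = 3110*8136 = 25302960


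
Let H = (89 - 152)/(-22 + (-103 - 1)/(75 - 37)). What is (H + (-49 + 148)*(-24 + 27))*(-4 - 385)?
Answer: -54766143/470 ≈ -1.1652e+5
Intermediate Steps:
H = 1197/470 (H = -63/(-22 - 104/38) = -63/(-22 - 104*1/38) = -63/(-22 - 52/19) = -63/(-470/19) = -63*(-19/470) = 1197/470 ≈ 2.5468)
(H + (-49 + 148)*(-24 + 27))*(-4 - 385) = (1197/470 + (-49 + 148)*(-24 + 27))*(-4 - 385) = (1197/470 + 99*3)*(-389) = (1197/470 + 297)*(-389) = (140787/470)*(-389) = -54766143/470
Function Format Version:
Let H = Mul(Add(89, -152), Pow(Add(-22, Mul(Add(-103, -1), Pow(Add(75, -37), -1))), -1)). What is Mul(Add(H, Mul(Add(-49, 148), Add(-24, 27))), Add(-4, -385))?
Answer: Rational(-54766143, 470) ≈ -1.1652e+5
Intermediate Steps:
H = Rational(1197, 470) (H = Mul(-63, Pow(Add(-22, Mul(-104, Pow(38, -1))), -1)) = Mul(-63, Pow(Add(-22, Mul(-104, Rational(1, 38))), -1)) = Mul(-63, Pow(Add(-22, Rational(-52, 19)), -1)) = Mul(-63, Pow(Rational(-470, 19), -1)) = Mul(-63, Rational(-19, 470)) = Rational(1197, 470) ≈ 2.5468)
Mul(Add(H, Mul(Add(-49, 148), Add(-24, 27))), Add(-4, -385)) = Mul(Add(Rational(1197, 470), Mul(Add(-49, 148), Add(-24, 27))), Add(-4, -385)) = Mul(Add(Rational(1197, 470), Mul(99, 3)), -389) = Mul(Add(Rational(1197, 470), 297), -389) = Mul(Rational(140787, 470), -389) = Rational(-54766143, 470)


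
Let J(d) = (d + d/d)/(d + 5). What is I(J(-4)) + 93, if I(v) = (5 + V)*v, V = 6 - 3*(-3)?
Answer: 33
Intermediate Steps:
V = 15 (V = 6 + 9 = 15)
J(d) = (1 + d)/(5 + d) (J(d) = (d + 1)/(5 + d) = (1 + d)/(5 + d))
I(v) = 20*v (I(v) = (5 + 15)*v = 20*v)
I(J(-4)) + 93 = 20*((1 - 4)/(5 - 4)) + 93 = 20*(-3/1) + 93 = 20*(1*(-3)) + 93 = 20*(-3) + 93 = -60 + 93 = 33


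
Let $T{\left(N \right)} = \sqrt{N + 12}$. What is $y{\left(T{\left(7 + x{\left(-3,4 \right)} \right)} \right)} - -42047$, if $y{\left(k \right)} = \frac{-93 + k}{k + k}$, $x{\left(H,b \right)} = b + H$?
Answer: $\frac{84095}{2} - \frac{93 \sqrt{5}}{20} \approx 42037.0$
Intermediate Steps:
$x{\left(H,b \right)} = H + b$
$T{\left(N \right)} = \sqrt{12 + N}$
$y{\left(k \right)} = \frac{-93 + k}{2 k}$
$y{\left(T{\left(7 + x{\left(-3,4 \right)} \right)} \right)} - -42047 = \frac{-93 + \sqrt{12 + \left(7 + \left(-3 + 4\right)\right)}}{2 \sqrt{12 + \left(7 + \left(-3 + 4\right)\right)}} - -42047 = \frac{-93 + \sqrt{12 + \left(7 + 1\right)}}{2 \sqrt{12 + \left(7 + 1\right)}} + 42047 = \frac{-93 + \sqrt{12 + 8}}{2 \sqrt{12 + 8}} + 42047 = \frac{-93 + \sqrt{20}}{2 \sqrt{20}} + 42047 = \frac{-93 + 2 \sqrt{5}}{2 \cdot 2 \sqrt{5}} + 42047 = \frac{\frac{\sqrt{5}}{10} \left(-93 + 2 \sqrt{5}\right)}{2} + 42047 = \frac{\sqrt{5} \left(-93 + 2 \sqrt{5}\right)}{20} + 42047 = 42047 + \frac{\sqrt{5} \left(-93 + 2 \sqrt{5}\right)}{20}$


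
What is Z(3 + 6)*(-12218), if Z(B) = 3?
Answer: -36654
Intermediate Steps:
Z(3 + 6)*(-12218) = 3*(-12218) = -36654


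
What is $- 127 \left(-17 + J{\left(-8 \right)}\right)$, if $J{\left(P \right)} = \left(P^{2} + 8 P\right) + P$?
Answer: $3175$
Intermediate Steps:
$J{\left(P \right)} = P^{2} + 9 P$
$- 127 \left(-17 + J{\left(-8 \right)}\right) = - 127 \left(-17 - 8 \left(9 - 8\right)\right) = - 127 \left(-17 - 8\right) = \left(-127\right) \left(-25\right) = 3175$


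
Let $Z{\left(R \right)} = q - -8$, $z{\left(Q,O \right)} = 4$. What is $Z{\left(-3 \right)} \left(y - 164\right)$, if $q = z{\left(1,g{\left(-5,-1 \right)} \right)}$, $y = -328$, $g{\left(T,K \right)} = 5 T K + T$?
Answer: $-5904$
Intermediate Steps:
$g{\left(T,K \right)} = T + 5 K T$ ($g{\left(T,K \right)} = 5 K T + T = T + 5 K T$)
$q = 4$
$Z{\left(R \right)} = 12$ ($Z{\left(R \right)} = 4 - -8 = 4 + 8 = 12$)
$Z{\left(-3 \right)} \left(y - 164\right) = 12 \left(-328 - 164\right) = 12 \left(-492\right) = -5904$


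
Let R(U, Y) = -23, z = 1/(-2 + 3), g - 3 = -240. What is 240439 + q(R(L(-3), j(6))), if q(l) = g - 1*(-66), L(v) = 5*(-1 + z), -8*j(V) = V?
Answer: 240268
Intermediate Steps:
g = -237 (g = 3 - 240 = -237)
z = 1 (z = 1/1 = 1)
j(V) = -V/8
L(v) = 0 (L(v) = 5*(-1 + 1) = 5*0 = 0)
q(l) = -171 (q(l) = -237 - 1*(-66) = -237 + 66 = -171)
240439 + q(R(L(-3), j(6))) = 240439 - 171 = 240268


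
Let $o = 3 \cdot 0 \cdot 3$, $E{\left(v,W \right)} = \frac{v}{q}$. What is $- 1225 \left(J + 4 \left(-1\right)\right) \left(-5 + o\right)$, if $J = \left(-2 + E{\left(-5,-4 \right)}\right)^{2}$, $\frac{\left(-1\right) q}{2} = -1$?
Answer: $\frac{398125}{4} \approx 99531.0$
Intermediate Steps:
$q = 2$ ($q = \left(-2\right) \left(-1\right) = 2$)
$E{\left(v,W \right)} = \frac{v}{2}$
$o = 0$ ($o = 0 \cdot 3 = 0$)
$J = \frac{81}{4}$ ($J = \left(-2 + \frac{1}{2} \left(-5\right)\right)^{2} = \left(-2 - \frac{5}{2}\right)^{2} = \left(- \frac{9}{2}\right)^{2} = \frac{81}{4} \approx 20.25$)
$- 1225 \left(J + 4 \left(-1\right)\right) \left(-5 + o\right) = - 1225 \left(\frac{81}{4} + 4 \left(-1\right)\right) \left(-5 + 0\right) = - 1225 \left(\frac{81}{4} - 4\right) \left(-5\right) = - 1225 \cdot \frac{65}{4} \left(-5\right) = \left(-1225\right) \left(- \frac{325}{4}\right) = \frac{398125}{4}$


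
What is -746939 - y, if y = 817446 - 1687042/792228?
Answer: -619673956369/396114 ≈ -1.5644e+6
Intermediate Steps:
y = 323800961323/396114 (y = 817446 - 1687042/792228 = 817446 - 1*843521/396114 = 817446 - 843521/396114 = 323800961323/396114 ≈ 8.1744e+5)
-746939 - y = -746939 - 1*323800961323/396114 = -746939 - 323800961323/396114 = -619673956369/396114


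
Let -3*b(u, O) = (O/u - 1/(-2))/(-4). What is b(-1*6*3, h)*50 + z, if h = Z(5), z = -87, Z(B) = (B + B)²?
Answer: -11671/108 ≈ -108.06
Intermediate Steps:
Z(B) = 4*B² (Z(B) = (2*B)² = 4*B²)
h = 100 (h = 4*5² = 4*25 = 100)
b(u, O) = 1/24 + O/(12*u) (b(u, O) = -(O/u - 1/(-2))/(3*(-4)) = -(O/u - 1*(-½))*(-1)/(3*4) = -(O/u + ½)*(-1)/(3*4) = -(½ + O/u)*(-1)/(3*4) = -(-⅛ - O/(4*u))/3 = 1/24 + O/(12*u))
b(-1*6*3, h)*50 + z = ((-1*6*3 + 2*100)/(24*((-1*6*3))))*50 - 87 = ((-6*3 + 200)/(24*((-6*3))))*50 - 87 = ((1/24)*(-18 + 200)/(-18))*50 - 87 = ((1/24)*(-1/18)*182)*50 - 87 = -91/216*50 - 87 = -2275/108 - 87 = -11671/108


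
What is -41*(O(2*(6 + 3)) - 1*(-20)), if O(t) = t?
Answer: -1558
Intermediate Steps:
-41*(O(2*(6 + 3)) - 1*(-20)) = -41*(2*(6 + 3) - 1*(-20)) = -41*(2*9 + 20) = -41*(18 + 20) = -41*38 = -1558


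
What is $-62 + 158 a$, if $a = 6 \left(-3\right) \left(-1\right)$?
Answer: $2782$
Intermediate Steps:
$a = 18$ ($a = \left(-18\right) \left(-1\right) = 18$)
$-62 + 158 a = -62 + 158 \cdot 18 = -62 + 2844 = 2782$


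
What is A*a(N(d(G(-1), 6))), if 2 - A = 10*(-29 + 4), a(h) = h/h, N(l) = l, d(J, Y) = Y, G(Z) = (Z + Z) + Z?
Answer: 252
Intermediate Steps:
G(Z) = 3*Z (G(Z) = 2*Z + Z = 3*Z)
a(h) = 1
A = 252 (A = 2 - 10*(-29 + 4) = 2 - 10*(-25) = 2 - 1*(-250) = 2 + 250 = 252)
A*a(N(d(G(-1), 6))) = 252*1 = 252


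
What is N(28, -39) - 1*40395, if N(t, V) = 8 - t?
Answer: -40415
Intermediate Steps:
N(28, -39) - 1*40395 = (8 - 1*28) - 1*40395 = (8 - 28) - 40395 = -20 - 40395 = -40415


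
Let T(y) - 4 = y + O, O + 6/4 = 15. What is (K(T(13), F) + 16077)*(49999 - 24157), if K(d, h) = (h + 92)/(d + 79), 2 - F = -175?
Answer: 415525318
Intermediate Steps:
F = 177 (F = 2 - 1*(-175) = 2 + 175 = 177)
O = 27/2 (O = -3/2 + 15 = 27/2 ≈ 13.500)
T(y) = 35/2 + y (T(y) = 4 + (y + 27/2) = 4 + (27/2 + y) = 35/2 + y)
K(d, h) = (92 + h)/(79 + d)
(K(T(13), F) + 16077)*(49999 - 24157) = ((92 + 177)/(79 + (35/2 + 13)) + 16077)*(49999 - 24157) = (269/(79 + 61/2) + 16077)*25842 = (269/(219/2) + 16077)*25842 = ((2/219)*269 + 16077)*25842 = (538/219 + 16077)*25842 = (3521401/219)*25842 = 415525318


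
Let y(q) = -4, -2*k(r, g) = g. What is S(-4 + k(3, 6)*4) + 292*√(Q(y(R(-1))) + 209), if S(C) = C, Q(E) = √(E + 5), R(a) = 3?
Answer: -16 + 292*√210 ≈ 4215.5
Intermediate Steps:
k(r, g) = -g/2
Q(E) = √(5 + E)
S(-4 + k(3, 6)*4) + 292*√(Q(y(R(-1))) + 209) = (-4 - ½*6*4) + 292*√(√(5 - 4) + 209) = (-4 - 3*4) + 292*√(√1 + 209) = (-4 - 12) + 292*√(1 + 209) = -16 + 292*√210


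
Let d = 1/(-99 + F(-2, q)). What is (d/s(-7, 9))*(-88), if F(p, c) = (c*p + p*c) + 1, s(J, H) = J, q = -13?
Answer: -44/161 ≈ -0.27329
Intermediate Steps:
F(p, c) = 1 + 2*c*p (F(p, c) = (c*p + c*p) + 1 = 2*c*p + 1 = 1 + 2*c*p)
d = -1/46 (d = 1/(-99 + (1 + 2*(-13)*(-2))) = 1/(-99 + (1 + 52)) = 1/(-99 + 53) = 1/(-46) = -1/46 ≈ -0.021739)
(d/s(-7, 9))*(-88) = -1/46/(-7)*(-88) = -1/46*(-1/7)*(-88) = (1/322)*(-88) = -44/161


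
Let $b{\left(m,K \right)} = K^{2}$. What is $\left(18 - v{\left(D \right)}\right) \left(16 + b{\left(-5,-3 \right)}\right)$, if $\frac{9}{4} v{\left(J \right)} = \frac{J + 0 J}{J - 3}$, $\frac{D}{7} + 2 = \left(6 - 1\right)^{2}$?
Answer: $\frac{311900}{711} \approx 438.68$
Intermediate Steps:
$D = 161$ ($D = -14 + 7 \left(6 - 1\right)^{2} = -14 + 7 \cdot 5^{2} = -14 + 7 \cdot 25 = -14 + 175 = 161$)
$v{\left(J \right)} = \frac{4 J}{9 \left(-3 + J\right)}$ ($v{\left(J \right)} = \frac{4 \frac{J + 0 J}{J - 3}}{9} = \frac{4 \frac{J + 0}{-3 + J}}{9} = \frac{4 \frac{J}{-3 + J}}{9} = \frac{4 J}{9 \left(-3 + J\right)}$)
$\left(18 - v{\left(D \right)}\right) \left(16 + b{\left(-5,-3 \right)}\right) = \left(18 - \frac{4}{9} \cdot 161 \frac{1}{-3 + 161}\right) \left(16 + \left(-3\right)^{2}\right) = \left(18 - \frac{4}{9} \cdot 161 \cdot \frac{1}{158}\right) \left(16 + 9\right) = \left(18 - \frac{4}{9} \cdot 161 \cdot \frac{1}{158}\right) 25 = \left(18 - \frac{322}{711}\right) 25 = \frac{12476}{711} \cdot 25 = \frac{311900}{711}$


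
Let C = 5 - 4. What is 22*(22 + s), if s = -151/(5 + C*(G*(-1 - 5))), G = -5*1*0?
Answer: -902/5 ≈ -180.40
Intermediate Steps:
C = 1
G = 0 (G = -5*0 = 0)
s = -151/5 (s = -151/(5 + 1*(0*(-1 - 5))) = -151/(5 + 1*(0*(-6))) = -151/(5 + 1*0) = -151/(5 + 0) = -151/5 ≈ -30.200)
22*(22 + s) = 22*(22 - 151/5) = 22*(-41/5) = -902/5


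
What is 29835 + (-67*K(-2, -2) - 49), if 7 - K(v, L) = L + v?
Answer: 29049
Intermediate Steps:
K(v, L) = 7 - L - v (K(v, L) = 7 - (L + v) = 7 + (-L - v) = 7 - L - v)
29835 + (-67*K(-2, -2) - 49) = 29835 + (-67*(7 - 1*(-2) - 1*(-2)) - 49) = 29835 + (-67*(7 + 2 + 2) - 49) = 29835 + (-67*11 - 49) = 29835 + (-737 - 49) = 29835 - 786 = 29049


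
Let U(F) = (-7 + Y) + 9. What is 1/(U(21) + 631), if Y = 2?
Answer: 1/635 ≈ 0.0015748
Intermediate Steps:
U(F) = 4 (U(F) = (-7 + 2) + 9 = -5 + 9 = 4)
1/(U(21) + 631) = 1/(4 + 631) = 1/635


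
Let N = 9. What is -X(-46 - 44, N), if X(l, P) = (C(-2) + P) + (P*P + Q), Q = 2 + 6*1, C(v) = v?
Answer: -96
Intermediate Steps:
Q = 8 (Q = 2 + 6 = 8)
X(l, P) = 6 + P + P² (X(l, P) = (-2 + P) + (P*P + 8) = (-2 + P) + (P² + 8) = (-2 + P) + (8 + P²) = 6 + P + P²)
-X(-46 - 44, N) = -(6 + 9 + 9²) = -(6 + 9 + 81) = -1*96 = -96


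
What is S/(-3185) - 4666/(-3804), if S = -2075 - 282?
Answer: 11913619/6057870 ≈ 1.9666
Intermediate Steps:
S = -2357
S/(-3185) - 4666/(-3804) = -2357/(-3185) - 4666/(-3804) = -2357*(-1/3185) - 4666*(-1/3804) = 2357/3185 + 2333/1902 = 11913619/6057870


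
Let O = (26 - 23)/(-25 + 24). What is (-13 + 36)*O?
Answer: -69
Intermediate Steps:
O = -3 (O = 3/(-1) = 3*(-1) = -3)
(-13 + 36)*O = (-13 + 36)*(-3) = 23*(-3) = -69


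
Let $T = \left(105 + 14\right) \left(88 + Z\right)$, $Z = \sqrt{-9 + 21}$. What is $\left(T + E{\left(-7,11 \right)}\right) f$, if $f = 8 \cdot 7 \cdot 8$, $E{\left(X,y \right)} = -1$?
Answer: $4691008 + 106624 \sqrt{3} \approx 4.8757 \cdot 10^{6}$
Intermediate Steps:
$Z = 2 \sqrt{3}$ ($Z = \sqrt{12} = 2 \sqrt{3} \approx 3.4641$)
$f = 448$ ($f = 56 \cdot 8 = 448$)
$T = 10472 + 238 \sqrt{3}$ ($T = \left(105 + 14\right) \left(88 + 2 \sqrt{3}\right) = 119 \left(88 + 2 \sqrt{3}\right) = 10472 + 238 \sqrt{3} \approx 10884.0$)
$\left(T + E{\left(-7,11 \right)}\right) f = \left(\left(10472 + 238 \sqrt{3}\right) - 1\right) 448 = \left(10471 + 238 \sqrt{3}\right) 448 = 4691008 + 106624 \sqrt{3}$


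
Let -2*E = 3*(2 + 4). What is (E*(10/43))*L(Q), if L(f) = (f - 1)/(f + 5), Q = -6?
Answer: -630/43 ≈ -14.651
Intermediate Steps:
E = -9 (E = -3*(2 + 4)/2 = -3*6/2 = -½*18 = -9)
L(f) = (-1 + f)/(5 + f)
(E*(10/43))*L(Q) = (-90/43)*((-1 - 6)/(5 - 6)) = (-90/43)*(-7/(-1)) = (-9*10/43)*(-1*(-7)) = -90/43*7 = -630/43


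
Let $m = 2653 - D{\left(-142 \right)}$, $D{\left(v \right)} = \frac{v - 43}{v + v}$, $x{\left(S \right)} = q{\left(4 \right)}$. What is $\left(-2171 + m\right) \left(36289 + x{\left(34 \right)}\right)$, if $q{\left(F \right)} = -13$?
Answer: $\frac{1239759507}{71} \approx 1.7461 \cdot 10^{7}$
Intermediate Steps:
$x{\left(S \right)} = -13$
$D{\left(v \right)} = \frac{-43 + v}{2 v}$
$m = \frac{753267}{284}$ ($m = 2653 - \frac{-43 - 142}{2 \left(-142\right)} = 2653 - \frac{1}{2} \left(- \frac{1}{142}\right) \left(-185\right) = 2653 - \frac{185}{284} = \frac{753267}{284} \approx 2652.3$)
$\left(-2171 + m\right) \left(36289 + x{\left(34 \right)}\right) = \left(-2171 + \frac{753267}{284}\right) \left(36289 - 13\right) = \frac{136703}{284} \cdot 36276 = \frac{1239759507}{71}$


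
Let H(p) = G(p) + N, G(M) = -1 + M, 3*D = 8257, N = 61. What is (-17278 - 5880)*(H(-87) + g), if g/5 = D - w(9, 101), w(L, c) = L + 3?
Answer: -950033792/3 ≈ -3.1668e+8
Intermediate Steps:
w(L, c) = 3 + L
D = 8257/3 (D = (⅓)*8257 = 8257/3 ≈ 2752.3)
g = 41105/3 (g = 5*(8257/3 - (3 + 9)) = 5*(8257/3 - 1*12) = 5*(8257/3 - 12) = 5*(8221/3) = 41105/3 ≈ 13702.)
H(p) = 60 + p (H(p) = (-1 + p) + 61 = 60 + p)
(-17278 - 5880)*(H(-87) + g) = (-17278 - 5880)*((60 - 87) + 41105/3) = -23158*(-27 + 41105/3) = -23158*41024/3 = -950033792/3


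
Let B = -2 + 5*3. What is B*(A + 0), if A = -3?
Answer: -39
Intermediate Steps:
B = 13 (B = -2 + 15 = 13)
B*(A + 0) = 13*(-3 + 0) = 13*(-3) = -39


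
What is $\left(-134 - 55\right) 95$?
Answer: $-17955$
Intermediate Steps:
$\left(-134 - 55\right) 95 = \left(-189\right) 95 = -17955$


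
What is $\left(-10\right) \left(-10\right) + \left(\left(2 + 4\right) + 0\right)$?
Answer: $106$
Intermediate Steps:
$\left(-10\right) \left(-10\right) + \left(\left(2 + 4\right) + 0\right) = 100 + \left(6 + 0\right) = 100 + 6 = 106$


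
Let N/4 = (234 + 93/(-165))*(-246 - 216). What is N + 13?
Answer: -2156887/5 ≈ -4.3138e+5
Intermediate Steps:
N = -2156952/5 (N = 4*((234 + 93/(-165))*(-246 - 216)) = 4*((234 + 93*(-1/165))*(-462)) = 4*((234 - 31/55)*(-462)) = 4*((12839/55)*(-462)) = 4*(-539238/5) = -2156952/5 ≈ -4.3139e+5)
N + 13 = -2156952/5 + 13 = -2156887/5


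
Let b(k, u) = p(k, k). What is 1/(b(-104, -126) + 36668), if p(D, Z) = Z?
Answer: 1/36564 ≈ 2.7349e-5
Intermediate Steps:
b(k, u) = k
1/(b(-104, -126) + 36668) = 1/(-104 + 36668) = 1/36564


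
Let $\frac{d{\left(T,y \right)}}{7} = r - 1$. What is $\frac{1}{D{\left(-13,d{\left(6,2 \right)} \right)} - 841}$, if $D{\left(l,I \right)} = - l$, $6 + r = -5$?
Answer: $- \frac{1}{828} \approx -0.0012077$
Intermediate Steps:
$r = -11$ ($r = -6 - 5 = -11$)
$d{\left(T,y \right)} = -84$ ($d{\left(T,y \right)} = 7 \left(-11 - 1\right) = 7 \left(-12\right) = -84$)
$\frac{1}{D{\left(-13,d{\left(6,2 \right)} \right)} - 841} = \frac{1}{\left(-1\right) \left(-13\right) - 841} = \frac{1}{13 - 841} = \frac{1}{-828} = - \frac{1}{828}$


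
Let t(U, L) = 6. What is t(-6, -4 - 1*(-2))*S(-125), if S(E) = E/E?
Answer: 6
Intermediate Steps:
S(E) = 1
t(-6, -4 - 1*(-2))*S(-125) = 6*1 = 6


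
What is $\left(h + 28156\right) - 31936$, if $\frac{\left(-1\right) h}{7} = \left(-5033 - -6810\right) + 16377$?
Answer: $-130858$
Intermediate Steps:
$h = -127078$ ($h = - 7 \left(\left(-5033 - -6810\right) + 16377\right) = - 7 \left(\left(-5033 + 6810\right) + 16377\right) = - 7 \left(1777 + 16377\right) = \left(-7\right) 18154 = -127078$)
$\left(h + 28156\right) - 31936 = \left(-127078 + 28156\right) - 31936 = -98922 - 31936 = -130858$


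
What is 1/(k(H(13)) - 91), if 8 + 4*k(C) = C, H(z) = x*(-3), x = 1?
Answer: -4/375 ≈ -0.010667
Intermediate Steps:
H(z) = -3 (H(z) = 1*(-3) = -3)
k(C) = -2 + C/4
1/(k(H(13)) - 91) = 1/((-2 + (1/4)*(-3)) - 91) = 1/((-2 - 3/4) - 91) = 1/(-11/4 - 91) = 1/(-375/4) = -4/375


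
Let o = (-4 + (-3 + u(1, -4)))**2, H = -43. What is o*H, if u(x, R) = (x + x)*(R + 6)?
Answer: -387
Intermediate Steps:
u(x, R) = 2*x*(6 + R) (u(x, R) = (2*x)*(6 + R) = 2*x*(6 + R))
o = 9 (o = (-4 + (-3 + 2*1*(6 - 4)))**2 = (-4 + (-3 + 2*1*2))**2 = (-4 + (-3 + 4))**2 = (-4 + 1)**2 = (-3)**2 = 9)
o*H = 9*(-43) = -387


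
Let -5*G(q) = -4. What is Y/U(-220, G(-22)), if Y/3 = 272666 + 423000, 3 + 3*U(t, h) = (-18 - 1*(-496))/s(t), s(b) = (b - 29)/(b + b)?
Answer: 1558987506/209573 ≈ 7438.9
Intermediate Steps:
G(q) = ⅘ (G(q) = -⅕*(-4) = ⅘)
s(b) = (-29 + b)/(2*b) (s(b) = (-29 + b)/((2*b)) = (-29 + b)*(1/(2*b)) = (-29 + b)/(2*b))
U(t, h) = -1 + 956*t/(3*(-29 + t)) (U(t, h) = -1 + ((-18 - 1*(-496))/(((-29 + t)/(2*t))))/3 = -1 + ((-18 + 496)*(2*t/(-29 + t)))/3 = -1 + (478*(2*t/(-29 + t)))/3 = -1 + (956*t/(-29 + t))/3 = -1 + 956*t/(3*(-29 + t)))
Y = 2086998 (Y = 3*(272666 + 423000) = 3*695666 = 2086998)
Y/U(-220, G(-22)) = 2086998/(((87 + 953*(-220))/(3*(-29 - 220)))) = 2086998/(((⅓)*(87 - 209660)/(-249))) = 2086998/(((⅓)*(-1/249)*(-209573))) = 2086998/(209573/747) = 2086998*(747/209573) = 1558987506/209573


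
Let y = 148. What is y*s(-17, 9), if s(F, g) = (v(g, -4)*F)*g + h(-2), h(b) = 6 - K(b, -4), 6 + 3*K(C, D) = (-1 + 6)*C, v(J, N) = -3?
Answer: 208828/3 ≈ 69609.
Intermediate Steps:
K(C, D) = -2 + 5*C/3 (K(C, D) = -2 + ((-1 + 6)*C)/3 = -2 + (5*C)/3 = -2 + 5*C/3)
h(b) = 8 - 5*b/3 (h(b) = 6 - (-2 + 5*b/3) = 6 + (2 - 5*b/3) = 8 - 5*b/3)
s(F, g) = 34/3 - 3*F*g (s(F, g) = (-3*F)*g + (8 - 5/3*(-2)) = -3*F*g + (8 + 10/3) = -3*F*g + 34/3 = 34/3 - 3*F*g)
y*s(-17, 9) = 148*(34/3 - 3*(-17)*9) = 148*(34/3 + 459) = 148*(1411/3) = 208828/3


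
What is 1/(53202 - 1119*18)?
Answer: 1/33060 ≈ 3.0248e-5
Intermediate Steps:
1/(53202 - 1119*18) = 1/(53202 - 20142) = 1/33060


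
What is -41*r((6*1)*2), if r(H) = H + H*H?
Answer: -6396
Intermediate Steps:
r(H) = H + H²
-41*r((6*1)*2) = -41*(6*1)*2*(1 + (6*1)*2) = -41*6*2*(1 + 6*2) = -492*(1 + 12) = -492*13 = -41*156 = -6396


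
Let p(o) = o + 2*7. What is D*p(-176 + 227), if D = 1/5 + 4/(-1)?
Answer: -247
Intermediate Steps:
D = -19/5 (D = 1*(⅕) + 4*(-1) = ⅕ - 4 = -19/5 ≈ -3.8000)
p(o) = 14 + o (p(o) = o + 14 = 14 + o)
D*p(-176 + 227) = -19*(14 + (-176 + 227))/5 = -19*(14 + 51)/5 = -19/5*65 = -247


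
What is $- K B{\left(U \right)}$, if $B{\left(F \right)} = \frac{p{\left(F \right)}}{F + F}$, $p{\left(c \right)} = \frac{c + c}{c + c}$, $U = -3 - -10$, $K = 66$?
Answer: $- \frac{33}{7} \approx -4.7143$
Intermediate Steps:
$U = 7$ ($U = -3 + 10 = 7$)
$p{\left(c \right)} = 1$ ($p{\left(c \right)} = \frac{2 c}{2 c} = 2 c \frac{1}{2 c} = 1$)
$B{\left(F \right)} = \frac{1}{2 F}$ ($B{\left(F \right)} = 1 \frac{1}{F + F} = 1 \frac{1}{2 F} = \frac{1}{2 F}$)
$- K B{\left(U \right)} = \left(-1\right) 66 \frac{1}{2 \cdot 7} = - 66 \cdot \frac{1}{2} \cdot \frac{1}{7} = \left(-66\right) \frac{1}{14} = - \frac{33}{7}$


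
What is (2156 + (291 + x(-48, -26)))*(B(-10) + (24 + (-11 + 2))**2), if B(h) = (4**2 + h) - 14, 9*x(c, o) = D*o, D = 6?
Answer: 1581713/3 ≈ 5.2724e+5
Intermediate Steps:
x(c, o) = 2*o/3 (x(c, o) = (6*o)/9 = 2*o/3)
B(h) = 2 + h (B(h) = (16 + h) - 14 = 2 + h)
(2156 + (291 + x(-48, -26)))*(B(-10) + (24 + (-11 + 2))**2) = (2156 + (291 + (2/3)*(-26)))*((2 - 10) + (24 + (-11 + 2))**2) = (2156 + (291 - 52/3))*(-8 + (24 - 9)**2) = (2156 + 821/3)*(-8 + 15**2) = 7289*(-8 + 225)/3 = (7289/3)*217 = 1581713/3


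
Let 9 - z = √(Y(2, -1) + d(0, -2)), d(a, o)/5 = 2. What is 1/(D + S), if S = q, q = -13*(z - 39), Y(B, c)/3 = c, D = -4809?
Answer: -4419/19526378 - 13*√7/19526378 ≈ -0.00022807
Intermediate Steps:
d(a, o) = 10 (d(a, o) = 5*2 = 10)
Y(B, c) = 3*c
z = 9 - √7 (z = 9 - √(3*(-1) + 10) = 9 - √(-3 + 10) = 9 - √7 ≈ 6.3542)
q = 390 + 13*√7 (q = -13*((9 - √7) - 39) = -13*(-30 - √7) = 390 + 13*√7 ≈ 424.39)
S = 390 + 13*√7 ≈ 424.39
1/(D + S) = 1/(-4809 + (390 + 13*√7)) = 1/(-4419 + 13*√7)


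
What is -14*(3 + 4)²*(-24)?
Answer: 16464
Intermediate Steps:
-14*(3 + 4)²*(-24) = -14*7²*(-24) = -14*49*(-24) = -686*(-24) = 16464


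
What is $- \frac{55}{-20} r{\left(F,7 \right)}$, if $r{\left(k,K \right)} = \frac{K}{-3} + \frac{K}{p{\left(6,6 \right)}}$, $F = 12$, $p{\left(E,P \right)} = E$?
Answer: $- \frac{77}{24} \approx -3.2083$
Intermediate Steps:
$r{\left(k,K \right)} = - \frac{K}{6}$ ($r{\left(k,K \right)} = \frac{K}{-3} + \frac{K}{6} = K \left(- \frac{1}{3}\right) + K \frac{1}{6} = - \frac{K}{3} + \frac{K}{6} = - \frac{K}{6}$)
$- \frac{55}{-20} r{\left(F,7 \right)} = - \frac{55}{-20} \left(\left(- \frac{1}{6}\right) 7\right) = \left(-55\right) \left(- \frac{1}{20}\right) \left(- \frac{7}{6}\right) = \frac{11}{4} \left(- \frac{7}{6}\right) = - \frac{77}{24}$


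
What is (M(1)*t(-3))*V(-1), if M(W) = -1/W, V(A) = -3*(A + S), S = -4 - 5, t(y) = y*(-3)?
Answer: -270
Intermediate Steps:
t(y) = -3*y
S = -9
V(A) = 27 - 3*A (V(A) = -3*(A - 9) = -3*(-9 + A) = 27 - 3*A)
(M(1)*t(-3))*V(-1) = ((-1/1)*(-3*(-3)))*(27 - 3*(-1)) = (-1*1*9)*(27 + 3) = -1*9*30 = -9*30 = -270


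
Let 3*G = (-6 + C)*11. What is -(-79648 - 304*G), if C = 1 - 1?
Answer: 72960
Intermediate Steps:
C = 0
G = -22 (G = ((-6 + 0)*11)/3 = (-6*11)/3 = (⅓)*(-66) = -22)
-(-79648 - 304*G) = -(-79648 + 6688) = -304/(1/((-406 + 22) + 144)) = -304/(1/(-384 + 144)) = -304/(1/(-240)) = -304/(-1/240) = -304*(-240) = 72960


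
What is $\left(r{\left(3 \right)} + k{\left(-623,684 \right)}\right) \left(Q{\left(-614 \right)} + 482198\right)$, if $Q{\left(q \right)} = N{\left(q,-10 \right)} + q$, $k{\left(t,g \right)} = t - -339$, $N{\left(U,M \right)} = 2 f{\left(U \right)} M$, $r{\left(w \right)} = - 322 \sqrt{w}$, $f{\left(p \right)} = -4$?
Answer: $-136792576 - 155095808 \sqrt{3} \approx -4.0543 \cdot 10^{8}$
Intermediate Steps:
$N{\left(U,M \right)} = - 8 M$ ($N{\left(U,M \right)} = 2 \left(-4\right) M = - 8 M$)
$k{\left(t,g \right)} = 339 + t$ ($k{\left(t,g \right)} = t + 339 = 339 + t$)
$Q{\left(q \right)} = 80 + q$ ($Q{\left(q \right)} = \left(-8\right) \left(-10\right) + q = 80 + q$)
$\left(r{\left(3 \right)} + k{\left(-623,684 \right)}\right) \left(Q{\left(-614 \right)} + 482198\right) = \left(- 322 \sqrt{3} + \left(339 - 623\right)\right) \left(\left(80 - 614\right) + 482198\right) = \left(- 322 \sqrt{3} - 284\right) \left(-534 + 482198\right) = \left(-284 - 322 \sqrt{3}\right) 481664 = -136792576 - 155095808 \sqrt{3}$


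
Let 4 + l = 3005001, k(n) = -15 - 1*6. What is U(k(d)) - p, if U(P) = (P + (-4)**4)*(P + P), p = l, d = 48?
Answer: -3014867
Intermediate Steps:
k(n) = -21 (k(n) = -15 - 6 = -21)
l = 3004997 (l = -4 + 3005001 = 3004997)
p = 3004997
U(P) = 2*P*(256 + P) (U(P) = (P + 256)*(2*P) = (256 + P)*(2*P) = 2*P*(256 + P))
U(k(d)) - p = 2*(-21)*(256 - 21) - 1*3004997 = 2*(-21)*235 - 3004997 = -9870 - 3004997 = -3014867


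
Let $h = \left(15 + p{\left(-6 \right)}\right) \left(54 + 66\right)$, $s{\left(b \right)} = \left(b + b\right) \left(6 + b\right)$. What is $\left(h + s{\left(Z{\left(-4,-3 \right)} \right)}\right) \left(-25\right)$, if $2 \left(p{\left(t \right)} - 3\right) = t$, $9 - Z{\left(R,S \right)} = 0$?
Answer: $-51750$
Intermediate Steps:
$Z{\left(R,S \right)} = 9$ ($Z{\left(R,S \right)} = 9 - 0 = 9 + 0 = 9$)
$p{\left(t \right)} = 3 + \frac{t}{2}$
$s{\left(b \right)} = 2 b \left(6 + b\right)$
$h = 1800$ ($h = \left(15 + \left(3 + \frac{1}{2} \left(-6\right)\right)\right) \left(54 + 66\right) = \left(15 + \left(3 - 3\right)\right) 120 = \left(15 + 0\right) 120 = 15 \cdot 120 = 1800$)
$\left(h + s{\left(Z{\left(-4,-3 \right)} \right)}\right) \left(-25\right) = \left(1800 + 2 \cdot 9 \left(6 + 9\right)\right) \left(-25\right) = \left(1800 + 2 \cdot 9 \cdot 15\right) \left(-25\right) = \left(1800 + 270\right) \left(-25\right) = 2070 \left(-25\right) = -51750$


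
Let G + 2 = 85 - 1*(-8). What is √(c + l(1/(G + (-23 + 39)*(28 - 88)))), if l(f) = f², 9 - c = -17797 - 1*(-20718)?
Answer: I*√2199028831/869 ≈ 53.963*I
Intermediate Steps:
c = -2912 (c = 9 - (-17797 - 1*(-20718)) = 9 - (-17797 + 20718) = 9 - 1*2921 = 9 - 2921 = -2912)
G = 91 (G = -2 + (85 - 1*(-8)) = -2 + (85 + 8) = -2 + 93 = 91)
√(c + l(1/(G + (-23 + 39)*(28 - 88)))) = √(-2912 + (1/(91 + (-23 + 39)*(28 - 88)))²) = √(-2912 + (1/(91 + 16*(-60)))²) = √(-2912 + (1/(91 - 960))²) = √(-2912 + (1/(-869))²) = √(-2912 + (-1/869)²) = √(-2912 + 1/755161) = √(-2199028831/755161) = I*√2199028831/869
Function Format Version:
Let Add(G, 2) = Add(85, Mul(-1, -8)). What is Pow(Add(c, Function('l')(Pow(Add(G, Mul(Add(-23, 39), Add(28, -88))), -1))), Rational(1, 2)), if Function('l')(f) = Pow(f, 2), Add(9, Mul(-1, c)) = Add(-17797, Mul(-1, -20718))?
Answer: Mul(Rational(1, 869), I, Pow(2199028831, Rational(1, 2))) ≈ Mul(53.963, I)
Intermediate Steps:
c = -2912 (c = Add(9, Mul(-1, Add(-17797, Mul(-1, -20718)))) = Add(9, Mul(-1, Add(-17797, 20718))) = Add(9, Mul(-1, 2921)) = Add(9, -2921) = -2912)
G = 91 (G = Add(-2, Add(85, Mul(-1, -8))) = Add(-2, Add(85, 8)) = Add(-2, 93) = 91)
Pow(Add(c, Function('l')(Pow(Add(G, Mul(Add(-23, 39), Add(28, -88))), -1))), Rational(1, 2)) = Pow(Add(-2912, Pow(Pow(Add(91, Mul(Add(-23, 39), Add(28, -88))), -1), 2)), Rational(1, 2)) = Pow(Add(-2912, Pow(Pow(Add(91, Mul(16, -60)), -1), 2)), Rational(1, 2)) = Pow(Add(-2912, Pow(Pow(Add(91, -960), -1), 2)), Rational(1, 2)) = Pow(Add(-2912, Pow(Pow(-869, -1), 2)), Rational(1, 2)) = Pow(Add(-2912, Pow(Rational(-1, 869), 2)), Rational(1, 2)) = Pow(Add(-2912, Rational(1, 755161)), Rational(1, 2)) = Pow(Rational(-2199028831, 755161), Rational(1, 2)) = Mul(Rational(1, 869), I, Pow(2199028831, Rational(1, 2)))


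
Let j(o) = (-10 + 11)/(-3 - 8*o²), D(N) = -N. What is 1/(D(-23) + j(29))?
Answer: 6731/154812 ≈ 0.043479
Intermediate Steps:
j(o) = 1/(-3 - 8*o²)
1/(D(-23) + j(29)) = 1/(-1*(-23) - 1/(3 + 8*29²)) = 1/(23 - 1/(3 + 8*841)) = 1/(23 - 1/(3 + 6728)) = 1/(23 - 1/6731) = 1/(154812/6731) = 6731/154812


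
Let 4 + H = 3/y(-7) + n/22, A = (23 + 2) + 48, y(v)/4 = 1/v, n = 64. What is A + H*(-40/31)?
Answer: 893/11 ≈ 81.182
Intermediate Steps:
y(v) = 4/v
A = 73 (A = 25 + 48 = 73)
H = -279/44 (H = -4 + (3/((4/(-7))) + 64/22) = -4 + (3/((4*(-⅐))) + 64*(1/22)) = -4 + (3/(-4/7) + 32/11) = -4 + (3*(-7/4) + 32/11) = -4 + (-21/4 + 32/11) = -4 - 103/44 = -279/44 ≈ -6.3409)
A + H*(-40/31) = 73 - (-2790)/(11*31) = 73 - 279/44*(-40/31) = 73 + 90/11 = 893/11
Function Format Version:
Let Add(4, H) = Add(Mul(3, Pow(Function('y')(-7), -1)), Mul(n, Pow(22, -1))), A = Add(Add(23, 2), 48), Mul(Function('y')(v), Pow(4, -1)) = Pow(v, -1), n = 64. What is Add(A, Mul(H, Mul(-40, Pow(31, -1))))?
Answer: Rational(893, 11) ≈ 81.182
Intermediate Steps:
Function('y')(v) = Mul(4, Pow(v, -1))
A = 73 (A = Add(25, 48) = 73)
H = Rational(-279, 44) (H = Add(-4, Add(Mul(3, Pow(Mul(4, Pow(-7, -1)), -1)), Mul(64, Pow(22, -1)))) = Add(-4, Add(Mul(3, Pow(Mul(4, Rational(-1, 7)), -1)), Mul(64, Rational(1, 22)))) = Add(-4, Add(Mul(3, Pow(Rational(-4, 7), -1)), Rational(32, 11))) = Add(-4, Add(Mul(3, Rational(-7, 4)), Rational(32, 11))) = Add(-4, Add(Rational(-21, 4), Rational(32, 11))) = Add(-4, Rational(-103, 44)) = Rational(-279, 44) ≈ -6.3409)
Add(A, Mul(H, Mul(-40, Pow(31, -1)))) = Add(73, Mul(Rational(-279, 44), Mul(-40, Pow(31, -1)))) = Add(73, Mul(Rational(-279, 44), Mul(-40, Rational(1, 31)))) = Add(73, Mul(Rational(-279, 44), Rational(-40, 31))) = Add(73, Rational(90, 11)) = Rational(893, 11)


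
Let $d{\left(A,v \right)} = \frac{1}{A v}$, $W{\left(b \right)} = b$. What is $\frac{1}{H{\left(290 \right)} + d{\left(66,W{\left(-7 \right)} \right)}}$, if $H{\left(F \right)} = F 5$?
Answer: $\frac{462}{669899} \approx 0.00068966$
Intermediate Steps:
$H{\left(F \right)} = 5 F$
$d{\left(A,v \right)} = \frac{1}{A v}$
$\frac{1}{H{\left(290 \right)} + d{\left(66,W{\left(-7 \right)} \right)}} = \frac{1}{5 \cdot 290 + \frac{1}{66 \left(-7\right)}} = \frac{1}{1450 + \frac{1}{66} \left(- \frac{1}{7}\right)} = \frac{1}{1450 - \frac{1}{462}} = \frac{1}{\frac{669899}{462}} = \frac{462}{669899}$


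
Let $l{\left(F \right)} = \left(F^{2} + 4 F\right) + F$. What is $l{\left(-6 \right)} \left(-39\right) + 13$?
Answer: $-221$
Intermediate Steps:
$l{\left(F \right)} = F^{2} + 5 F$
$l{\left(-6 \right)} \left(-39\right) + 13 = - 6 \left(5 - 6\right) \left(-39\right) + 13 = \left(-6\right) \left(-1\right) \left(-39\right) + 13 = 6 \left(-39\right) + 13 = -234 + 13 = -221$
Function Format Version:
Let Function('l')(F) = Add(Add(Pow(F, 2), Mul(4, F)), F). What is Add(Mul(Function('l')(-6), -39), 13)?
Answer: -221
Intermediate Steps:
Function('l')(F) = Add(Pow(F, 2), Mul(5, F))
Add(Mul(Function('l')(-6), -39), 13) = Add(Mul(Mul(-6, Add(5, -6)), -39), 13) = Add(Mul(Mul(-6, -1), -39), 13) = Add(Mul(6, -39), 13) = Add(-234, 13) = -221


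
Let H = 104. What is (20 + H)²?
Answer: 15376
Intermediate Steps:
(20 + H)² = (20 + 104)² = 124² = 15376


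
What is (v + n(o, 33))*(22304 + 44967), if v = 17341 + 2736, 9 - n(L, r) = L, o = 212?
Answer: 1336943854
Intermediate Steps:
n(L, r) = 9 - L
v = 20077
(v + n(o, 33))*(22304 + 44967) = (20077 + (9 - 1*212))*(22304 + 44967) = (20077 + (9 - 212))*67271 = (20077 - 203)*67271 = 19874*67271 = 1336943854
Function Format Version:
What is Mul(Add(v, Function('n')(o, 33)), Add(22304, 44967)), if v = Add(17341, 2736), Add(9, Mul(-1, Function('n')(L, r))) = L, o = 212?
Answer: 1336943854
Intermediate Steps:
Function('n')(L, r) = Add(9, Mul(-1, L))
v = 20077
Mul(Add(v, Function('n')(o, 33)), Add(22304, 44967)) = Mul(Add(20077, Add(9, Mul(-1, 212))), Add(22304, 44967)) = Mul(Add(20077, Add(9, -212)), 67271) = Mul(Add(20077, -203), 67271) = Mul(19874, 67271) = 1336943854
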